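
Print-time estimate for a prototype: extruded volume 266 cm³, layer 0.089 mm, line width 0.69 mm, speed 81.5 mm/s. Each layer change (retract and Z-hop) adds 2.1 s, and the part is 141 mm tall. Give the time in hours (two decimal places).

15.69 hours

Line area: 0.089 × 0.69 → 0.06141 mm².
Path length: 266000 mm³ / 0.06141 mm² → 4331542.1 mm.
Time extruding: 4331542.1 / 81.5 → 53147.8 s.
Layer count = ceil(141 / 0.089) = 1585.
Non-print overhead = 1585 × 2.1 = 3328.5 s.
Altogether 53147.8 + 3328.5 = 56476.3 s, i.e. 15.69 hours.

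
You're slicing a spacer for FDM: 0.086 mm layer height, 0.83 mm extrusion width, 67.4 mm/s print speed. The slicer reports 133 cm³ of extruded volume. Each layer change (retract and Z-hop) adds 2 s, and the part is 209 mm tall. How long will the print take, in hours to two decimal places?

Line area: 0.086 × 0.83 → 0.07138 mm².
Toolpath length = 133 cm³ / 0.07138 mm² = 133000 / 0.07138 = 1863267 mm.
Print-move time = 1863267 / 67.4, so 27644.9 s.
Layers = ⌈209/0.086⌉ = 2431.
Layer-change overhead = 2431 × 2 = 4862 s.
Altogether 27644.9 + 4862 = 32506.9 s, i.e. 9.03 hours.

9.03 hours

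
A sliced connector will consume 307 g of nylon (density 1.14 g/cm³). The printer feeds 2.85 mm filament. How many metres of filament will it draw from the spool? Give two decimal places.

42.21 m

Extruded volume: 307/1.14 = 269.2982 cm³ (269298.2 mm³).
Cross-section of 2.85 mm filament: π·(2.85/2)² = 6.3794 mm².
Length = 269298.2 / 6.3794 = 42213.72 mm = 42.21 m.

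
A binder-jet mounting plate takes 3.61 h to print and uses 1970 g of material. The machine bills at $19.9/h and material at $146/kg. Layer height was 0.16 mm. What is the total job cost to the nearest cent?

$359.46

Machine-time cost = 19.9 × 3.61, so $71.839.
Material cost: 146 × 1970/1000 → $287.62.
Job cost: 71.839 + 287.62 = 359.459 ≈ $359.46.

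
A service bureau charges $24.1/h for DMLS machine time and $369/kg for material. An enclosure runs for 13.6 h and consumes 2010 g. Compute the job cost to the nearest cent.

Machine-time cost: 24.1 × 13.6 → $327.76.
Material cost = 369 × 2010/1000 = $741.69.
Job cost: 327.76 + 741.69 = $1069.45.

$1069.45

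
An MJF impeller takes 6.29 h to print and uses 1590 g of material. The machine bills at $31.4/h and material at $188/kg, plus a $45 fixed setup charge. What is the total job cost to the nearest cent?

$541.43

Machine cost: 31.4 × 6.29 → $197.506.
Material charge: 188 × 1590/1000 → $298.92.
Adding setup: 197.506 + 298.92 + 45 → 541.426 ≈ $541.43.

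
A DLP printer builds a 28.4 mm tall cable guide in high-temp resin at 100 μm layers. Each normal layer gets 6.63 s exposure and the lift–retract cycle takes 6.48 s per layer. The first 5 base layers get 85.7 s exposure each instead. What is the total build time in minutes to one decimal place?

68.6 minutes

Layers = ⌈28.4/0.1⌉ = 284.
Base layers: 5 × (85.7 + 6.48) → 460.9 s.
Remaining layers = 279 × (6.63 + 6.48), so 3657.69 s.
Sum: 460.9 + 3657.69 = 4118.59 s → 68.6 minutes.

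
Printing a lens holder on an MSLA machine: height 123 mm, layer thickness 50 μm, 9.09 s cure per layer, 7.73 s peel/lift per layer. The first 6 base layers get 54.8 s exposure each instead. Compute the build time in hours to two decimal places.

Number of layers: 123 / 0.05 → 2460 (rounded up).
Bottom layers = 6 × (54.8 + 7.73), so 375.18 s.
Normal layers: 2454 × (9.09 + 7.73) → 41276.28 s.
Total = 375.18 + 41276.28 = 41651.46 s = 11.57 hours.

11.57 hours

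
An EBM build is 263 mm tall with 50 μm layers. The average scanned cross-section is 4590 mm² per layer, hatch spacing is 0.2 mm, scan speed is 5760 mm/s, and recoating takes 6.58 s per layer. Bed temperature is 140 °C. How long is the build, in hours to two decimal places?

Layer count = ceil(263 / 0.05) = 5260.
Hatch length per layer: 4590 / 0.2 → 22950 mm.
Scan time per layer: 22950 / 5760 → 3.9844 s.
Layer cycle = 3.9844 + 6.58, so 10.5644 s.
5260 layers × 10.5644 s/layer = 55568.744 s, i.e. 15.44 hours.

15.44 hours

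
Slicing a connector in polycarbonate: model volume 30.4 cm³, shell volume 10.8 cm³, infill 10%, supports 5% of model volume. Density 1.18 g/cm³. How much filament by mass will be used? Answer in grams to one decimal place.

16.9 g

Volume inside the shell = 30.4 − 10.8 = 19.6 cm³.
Infill deposited = 0.10 × 19.6, so 1.96 cm³.
Support: 0.05 × 30.4 → 1.52 cm³.
Deposited volume = 10.8 + 1.96 + 1.52, so 14.28 cm³.
Mass = 14.28 × 1.18 = 16.8504 g.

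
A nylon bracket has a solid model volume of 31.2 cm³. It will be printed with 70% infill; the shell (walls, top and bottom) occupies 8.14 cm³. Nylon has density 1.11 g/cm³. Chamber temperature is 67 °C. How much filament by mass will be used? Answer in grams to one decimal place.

Volume inside the shell = 31.2 − 8.14, so 23.06 cm³.
Infill deposited = 0.70 × 23.06, so 16.142 cm³.
Total extruded: 8.14 + 16.142 → 24.282 cm³.
Mass = 24.282 × 1.11 = 26.95302 g.

27.0 g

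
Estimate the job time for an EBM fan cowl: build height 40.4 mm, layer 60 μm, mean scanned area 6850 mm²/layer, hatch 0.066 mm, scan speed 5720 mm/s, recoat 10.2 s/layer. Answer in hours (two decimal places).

Layer count = ceil(40.4 / 0.06) = 674.
Per-layer scan distance = 6850 / 0.066, so 103787.9 mm.
Per-layer scan time = 103787.9 / 5720, so 18.1447 s.
Per-layer time = 18.1447 + 10.2 = 28.3447 s.
674 layers × 28.3447 s/layer = 19104.3278 s, i.e. 5.31 hours.

5.31 hours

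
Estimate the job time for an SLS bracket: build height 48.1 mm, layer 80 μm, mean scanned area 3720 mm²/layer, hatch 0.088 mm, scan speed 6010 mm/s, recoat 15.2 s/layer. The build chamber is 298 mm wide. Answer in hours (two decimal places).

Number of layers: 48.1 / 0.08 → 602 (rounded up).
Per-layer scan distance: 3720 / 0.088 → 42272.7 mm.
Laser time per layer: 42272.7 / 6010 → 7.0337 s.
Time per layer = 7.0337 + 15.2 = 22.2337 s.
Build time = 602 × 22.2337 = 13384.6874 s = 3.72 hours.

3.72 hours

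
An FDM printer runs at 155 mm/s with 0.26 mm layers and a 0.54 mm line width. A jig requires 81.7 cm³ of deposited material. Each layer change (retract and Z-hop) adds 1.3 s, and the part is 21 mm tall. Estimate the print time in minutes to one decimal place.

64.3 minutes

Extrusion cross-section: 0.26 × 0.54 → 0.1404 mm².
Toolpath length = 81.7 cm³ / 0.1404 mm² = 81700 / 0.1404 = 581908.8 mm.
Time extruding = 581908.8 / 155 = 3754.3 s.
Layers = ⌈21/0.26⌉ = 81.
Z-hop total: 81 × 1.3 → 105.3 s.
Altogether 3754.3 + 105.3 = 3859.6 s, i.e. 64.3 minutes.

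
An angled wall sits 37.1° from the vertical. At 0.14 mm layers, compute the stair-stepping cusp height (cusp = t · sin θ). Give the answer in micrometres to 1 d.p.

84.4 μm

Cusp = layer height × sin(37.1°) = 0.14 × 0.6032 = 0.084448 mm = 84.4 μm.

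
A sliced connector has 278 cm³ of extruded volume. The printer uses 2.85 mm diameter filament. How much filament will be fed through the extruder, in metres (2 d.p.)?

Filament cross-section = π × (2.85/2)² = 6.3794 mm².
L = 278000 mm³ / 6.3794 mm² = 43577.77 mm, i.e. 43.58 m.

43.58 m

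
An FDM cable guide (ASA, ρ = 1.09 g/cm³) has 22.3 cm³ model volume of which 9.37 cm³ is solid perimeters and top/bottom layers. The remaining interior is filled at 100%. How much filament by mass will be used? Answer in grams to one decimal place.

Volume inside the shell: 22.3 − 9.37 → 12.93 cm³.
Infill deposited = 1.00 × 12.93 = 12.93 cm³.
Total extruded: 9.37 + 12.93 → 22.3 cm³.
Mass = 22.3 × 1.09, so 24.307 g.

24.3 g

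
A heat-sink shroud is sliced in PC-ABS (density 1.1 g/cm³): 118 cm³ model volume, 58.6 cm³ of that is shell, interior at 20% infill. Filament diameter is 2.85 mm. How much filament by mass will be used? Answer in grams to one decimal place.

77.5 g

Interior volume = 118 − 58.6, so 59.4 cm³.
Deposited infill = 0.20 × 59.4, so 11.88 cm³.
Deposited volume = 58.6 + 11.88 = 70.48 cm³.
Mass: 70.48 × 1.1 → 77.528 g.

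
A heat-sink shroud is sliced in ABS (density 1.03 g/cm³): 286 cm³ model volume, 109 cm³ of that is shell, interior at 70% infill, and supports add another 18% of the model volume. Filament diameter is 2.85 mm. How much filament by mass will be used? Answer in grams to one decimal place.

Infill region = 286 − 109, so 177 cm³.
Infill volume = 0.70 × 177, so 123.9 cm³.
Support = 0.18 × 286 = 51.48 cm³.
Deposited volume = 109 + 123.9 + 51.48, so 284.38 cm³.
Mass = 284.38 × 1.03, so 292.9114 g.

292.9 g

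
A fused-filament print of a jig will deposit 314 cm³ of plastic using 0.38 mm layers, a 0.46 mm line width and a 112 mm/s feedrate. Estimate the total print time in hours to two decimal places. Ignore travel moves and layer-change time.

Extrusion cross-section = 0.38 × 0.46 = 0.1748 mm².
Total extruded path = 314000/0.1748 = 1796338.7 mm.
Time extruding = 1796338.7 / 112, so 16038.7 s.
That's 16038.7 s → 4.46 hours.

4.46 hours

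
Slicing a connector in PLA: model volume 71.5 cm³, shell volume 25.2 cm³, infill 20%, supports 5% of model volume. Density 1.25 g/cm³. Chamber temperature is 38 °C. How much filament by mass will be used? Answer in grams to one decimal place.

47.5 g

Infill region: 71.5 − 25.2 → 46.3 cm³.
Infill deposited = 0.20 × 46.3, so 9.26 cm³.
Support = 0.05 × 71.5, so 3.575 cm³.
Total printed volume = 25.2 + 9.26 + 3.575, so 38.035 cm³.
Mass: 38.035 × 1.25 → 47.54375 g.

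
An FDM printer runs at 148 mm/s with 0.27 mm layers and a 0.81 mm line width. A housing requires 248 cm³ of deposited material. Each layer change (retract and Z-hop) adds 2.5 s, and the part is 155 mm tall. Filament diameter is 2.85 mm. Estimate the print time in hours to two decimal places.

2.53 hours

Line area = 0.27 × 0.81, so 0.2187 mm².
Path length: 248000 mm³ / 0.2187 mm² → 1133973.5 mm.
Print-move time: 1133973.5 / 148 → 7662 s.
Layer count = ceil(155 / 0.27) = 575.
Z-hop total = 575 × 2.5 = 1437.5 s.
Altogether 7662 + 1437.5 = 9099.5 s, i.e. 2.53 hours.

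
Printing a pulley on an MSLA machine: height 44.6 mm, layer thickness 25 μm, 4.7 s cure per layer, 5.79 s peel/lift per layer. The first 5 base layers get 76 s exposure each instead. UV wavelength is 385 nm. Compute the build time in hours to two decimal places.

Layers = ⌈44.6/0.025⌉ = 1784.
Bottom layers = 5 × (76 + 5.79), so 408.95 s.
Regular layers: 1779 × (4.7 + 5.79) → 18661.71 s.
Sum: 408.95 + 18661.71 = 19070.66 s → 5.30 hours.

5.30 hours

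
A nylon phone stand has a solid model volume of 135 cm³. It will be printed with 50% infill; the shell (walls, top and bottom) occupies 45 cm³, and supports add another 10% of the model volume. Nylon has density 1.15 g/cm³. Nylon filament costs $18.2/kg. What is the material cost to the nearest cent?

Volume inside the shell = 135 − 45 = 90 cm³.
Infill deposited: 0.50 × 90 → 45 cm³.
Support = 0.10 × 135, so 13.5 cm³.
Total printed volume = 45 + 45 + 13.5, so 103.5 cm³.
Mass = 103.5 × 1.15 = 119.025 g.
At $18.2/kg: 119.025/1000 × 18.2 = $2.17.

$2.17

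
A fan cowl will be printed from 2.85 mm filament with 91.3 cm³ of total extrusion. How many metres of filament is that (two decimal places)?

Filament cross-section = π × (2.85/2)² = 6.3794 mm².
L = 91300 mm³ / 6.3794 mm² = 14311.69 mm, i.e. 14.31 m.

14.31 m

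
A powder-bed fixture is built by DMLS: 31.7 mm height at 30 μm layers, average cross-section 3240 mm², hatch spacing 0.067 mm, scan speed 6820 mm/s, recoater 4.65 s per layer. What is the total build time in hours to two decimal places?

3.45 hours

Layers = ⌈31.7/0.03⌉ = 1057.
Hatch length per layer: 3240 / 0.067 → 48358.2 mm.
Scan time per layer: 48358.2 / 6820 → 7.0906 s.
Per-layer time = 7.0906 + 4.65, so 11.7406 s.
Build time = 1057 × 11.7406 = 12409.8142 s = 3.45 hours.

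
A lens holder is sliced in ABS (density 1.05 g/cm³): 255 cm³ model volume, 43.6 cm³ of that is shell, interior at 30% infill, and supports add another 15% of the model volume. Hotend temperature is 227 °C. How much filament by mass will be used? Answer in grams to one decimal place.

152.5 g

Interior volume = 255 − 43.6 = 211.4 cm³.
Deposited infill: 0.30 × 211.4 → 63.42 cm³.
Support = 0.15 × 255, so 38.25 cm³.
Total printed volume = 43.6 + 63.42 + 38.25, so 145.27 cm³.
Mass: 145.27 × 1.05 → 152.5335 g.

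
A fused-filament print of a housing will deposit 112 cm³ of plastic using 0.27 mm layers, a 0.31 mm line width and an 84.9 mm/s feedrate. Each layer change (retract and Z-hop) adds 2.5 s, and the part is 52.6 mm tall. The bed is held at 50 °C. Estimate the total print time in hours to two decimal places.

4.51 hours

Line area = 0.27 × 0.31, so 0.0837 mm².
Total extruded path = 112000/0.0837 = 1338112.3 mm.
Print-move time = 1338112.3 / 84.9, so 15761 s.
Number of layers: 52.6 / 0.27 → 195 (rounded up).
Non-print overhead: 195 × 2.5 → 487.5 s.
Altogether 15761 + 487.5 = 16248.5 s, i.e. 4.51 hours.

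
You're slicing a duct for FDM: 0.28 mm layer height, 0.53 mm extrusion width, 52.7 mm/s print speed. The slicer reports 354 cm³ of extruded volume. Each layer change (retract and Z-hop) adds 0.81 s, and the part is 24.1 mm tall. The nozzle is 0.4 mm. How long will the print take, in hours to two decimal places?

12.59 hours

Line area = 0.28 × 0.53 = 0.1484 mm².
Total extruded path = 354000/0.1484 = 2385444.7 mm.
Extrusion time = 2385444.7 / 52.7 = 45264.6 s.
Layers = ⌈24.1/0.28⌉ = 87.
Z-hop total = 87 × 0.81 = 70.47 s.
Altogether 45264.6 + 70.47 = 45335.07 s, i.e. 12.59 hours.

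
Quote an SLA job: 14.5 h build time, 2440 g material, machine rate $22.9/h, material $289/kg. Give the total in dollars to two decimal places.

Time charge = 22.9 × 14.5 = $332.05.
Material cost = 289 × 2440/1000 = $705.16.
Job cost: 332.05 + 705.16 = $1037.21.

$1037.21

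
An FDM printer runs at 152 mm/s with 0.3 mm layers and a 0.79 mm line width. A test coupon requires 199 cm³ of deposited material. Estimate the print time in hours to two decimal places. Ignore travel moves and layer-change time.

Extrusion cross-section = 0.3 × 0.79, so 0.237 mm².
Toolpath length = 199 cm³ / 0.237 mm² = 199000 / 0.237 = 839662.4 mm.
Print-move time: 839662.4 / 152 → 5524.1 s.
5524.1 s = 1.53 hours.

1.53 hours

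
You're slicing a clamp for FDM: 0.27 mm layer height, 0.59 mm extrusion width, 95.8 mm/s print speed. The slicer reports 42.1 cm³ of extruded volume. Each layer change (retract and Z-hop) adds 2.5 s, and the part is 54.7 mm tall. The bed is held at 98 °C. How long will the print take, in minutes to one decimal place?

Bead cross-section = 0.27 × 0.59, so 0.1593 mm².
Path length: 42100 mm³ / 0.1593 mm² → 264281.2 mm.
Extrusion time = 264281.2 / 95.8 = 2758.7 s.
Layers = ⌈54.7/0.27⌉ = 203.
Layer-change overhead: 203 × 2.5 → 507.5 s.
Altogether 2758.7 + 507.5 = 3266.2 s, i.e. 54.4 minutes.

54.4 minutes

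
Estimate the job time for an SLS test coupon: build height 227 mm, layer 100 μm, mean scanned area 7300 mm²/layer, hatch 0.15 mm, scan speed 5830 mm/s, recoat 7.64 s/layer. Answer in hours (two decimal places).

Number of layers: 227 / 0.1 → 2270 (rounded up).
Scan path per layer = 7300 / 0.15, so 48666.7 mm.
Scan time per layer = 48666.7 / 5830 = 8.3476 s.
Layer cycle = 8.3476 + 7.64 = 15.9876 s.
Total: 2270 × 15.9876 s = 36291.852 s → 10.08 hours.

10.08 hours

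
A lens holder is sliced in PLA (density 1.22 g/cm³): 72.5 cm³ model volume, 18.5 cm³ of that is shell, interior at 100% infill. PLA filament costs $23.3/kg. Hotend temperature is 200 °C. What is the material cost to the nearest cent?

$2.06

Interior volume = 72.5 − 18.5, so 54 cm³.
Infill volume: 1.00 × 54 → 54 cm³.
Deposited volume = 18.5 + 54, so 72.5 cm³.
Mass: 72.5 × 1.22 → 88.45 g.
Cost = 88.45 g / 1000 × $23.3/kg = $2.06.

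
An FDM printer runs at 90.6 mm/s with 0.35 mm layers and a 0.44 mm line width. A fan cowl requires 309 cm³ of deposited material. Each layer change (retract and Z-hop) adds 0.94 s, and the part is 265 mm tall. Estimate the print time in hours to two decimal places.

Line area: 0.35 × 0.44 → 0.154 mm².
Path length: 309000 mm³ / 0.154 mm² → 2006493.5 mm.
Time extruding: 2006493.5 / 90.6 → 22146.7 s.
Number of layers: 265 / 0.35 → 758 (rounded up).
Z-hop total = 758 × 0.94, so 712.52 s.
Total = 22146.7 + 712.52 = 22859.22 s = 6.35 hours.

6.35 hours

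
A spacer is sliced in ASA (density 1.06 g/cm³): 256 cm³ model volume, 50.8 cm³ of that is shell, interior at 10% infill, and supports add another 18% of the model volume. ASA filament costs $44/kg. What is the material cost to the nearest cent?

$5.48

Interior volume: 256 − 50.8 → 205.2 cm³.
Infill deposited = 0.10 × 205.2 = 20.52 cm³.
Support = 0.18 × 256, so 46.08 cm³.
Deposited volume = 50.8 + 20.52 + 46.08, so 117.4 cm³.
Mass: 117.4 × 1.06 → 124.444 g.
At $44/kg: 124.444/1000 × 44 = $5.48.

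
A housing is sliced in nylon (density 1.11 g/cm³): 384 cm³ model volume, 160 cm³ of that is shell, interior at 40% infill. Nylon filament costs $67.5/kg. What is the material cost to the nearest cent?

$18.70

Interior volume = 384 − 160, so 224 cm³.
Deposited infill = 0.40 × 224 = 89.6 cm³.
Total extruded: 160 + 89.6 → 249.6 cm³.
Mass: 249.6 × 1.11 → 277.056 g.
At $67.5/kg: 277.056/1000 × 67.5 = $18.70.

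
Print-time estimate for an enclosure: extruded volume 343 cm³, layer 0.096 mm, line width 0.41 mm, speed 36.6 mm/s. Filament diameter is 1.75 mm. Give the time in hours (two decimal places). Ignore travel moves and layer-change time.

Extrusion cross-section = 0.096 × 0.41, so 0.03936 mm².
Path length: 343000 mm³ / 0.03936 mm² → 8714430.9 mm.
Extrusion time: 8714430.9 / 36.6 → 238099.2 s.
That's 238099.2 s → 66.14 hours.

66.14 hours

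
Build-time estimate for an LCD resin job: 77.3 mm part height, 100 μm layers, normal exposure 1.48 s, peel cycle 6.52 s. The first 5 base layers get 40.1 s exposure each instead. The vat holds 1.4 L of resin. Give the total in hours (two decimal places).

1.77 hours

Layer count = ceil(77.3 / 0.1) = 773.
Burn-in layers = 5 × (40.1 + 6.52) = 233.1 s.
Regular layers: 768 × (1.48 + 6.52) → 6144 s.
Sum: 233.1 + 6144 = 6377.1 s → 1.77 hours.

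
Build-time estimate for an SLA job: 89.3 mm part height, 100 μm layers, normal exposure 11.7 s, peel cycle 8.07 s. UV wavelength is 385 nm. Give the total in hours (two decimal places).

4.90 hours

Layers = ⌈89.3/0.1⌉ = 893.
Cycle time = 11.7 + 8.07, so 19.77 s.
Build time: 893 × 19.77 s = 17654.61 s, i.e. 4.90 hours.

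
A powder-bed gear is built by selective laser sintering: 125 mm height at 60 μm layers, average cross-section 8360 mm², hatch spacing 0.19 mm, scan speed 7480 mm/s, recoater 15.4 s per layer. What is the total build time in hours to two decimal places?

Layer count = ceil(125 / 0.06) = 2084.
Per-layer scan distance: 8360 / 0.19 → 44000 mm.
Scan time per layer = 44000 / 7480 = 5.8824 s.
Time per layer = 5.8824 + 15.4, so 21.2824 s.
2084 layers × 21.2824 s/layer = 44352.5216 s, i.e. 12.32 hours.

12.32 hours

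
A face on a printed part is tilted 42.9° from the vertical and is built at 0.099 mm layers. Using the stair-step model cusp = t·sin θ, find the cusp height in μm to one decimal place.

h_c = t·sin θ = 0.099 × 0.6807 = 0.067389 mm (67.4 μm).

67.4 μm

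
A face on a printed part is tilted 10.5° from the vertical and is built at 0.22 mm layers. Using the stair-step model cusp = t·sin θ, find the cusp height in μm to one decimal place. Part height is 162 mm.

Cusp = layer height × sin(10.5°) = 0.22 × 0.1822 = 0.040084 mm = 40.1 μm.

40.1 μm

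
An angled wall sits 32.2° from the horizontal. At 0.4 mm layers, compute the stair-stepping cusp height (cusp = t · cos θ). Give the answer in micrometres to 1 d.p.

338.5 μm

cos(32.2°) = 0.8462, so cusp = 0.4 × 0.8462 = 0.33848 mm → 338.5 μm.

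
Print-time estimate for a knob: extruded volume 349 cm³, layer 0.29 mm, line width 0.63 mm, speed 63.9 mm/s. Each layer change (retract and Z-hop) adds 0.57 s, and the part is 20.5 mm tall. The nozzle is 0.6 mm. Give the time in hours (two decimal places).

Extrusion cross-section = 0.29 × 0.63, so 0.1827 mm².
Total extruded path = 349000/0.1827 = 1910235.4 mm.
Time extruding = 1910235.4 / 63.9, so 29894.1 s.
Layers = ⌈20.5/0.29⌉ = 71.
Layer-change overhead = 71 × 0.57, so 40.47 s.
Total = 29894.1 + 40.47 = 29934.57 s = 8.32 hours.

8.32 hours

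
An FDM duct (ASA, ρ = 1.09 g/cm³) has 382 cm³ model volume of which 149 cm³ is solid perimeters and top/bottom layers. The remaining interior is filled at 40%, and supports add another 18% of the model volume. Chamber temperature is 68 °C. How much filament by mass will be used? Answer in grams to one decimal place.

338.9 g

Volume inside the shell: 382 − 149 → 233 cm³.
Deposited infill: 0.40 × 233 → 93.2 cm³.
Support = 0.18 × 382, so 68.76 cm³.
Total printed volume = 149 + 93.2 + 68.76 = 310.96 cm³.
Mass = 310.96 × 1.09 = 338.9464 g.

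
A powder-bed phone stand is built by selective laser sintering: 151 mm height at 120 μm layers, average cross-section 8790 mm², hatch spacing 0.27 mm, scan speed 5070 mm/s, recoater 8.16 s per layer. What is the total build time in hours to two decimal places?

Number of layers: 151 / 0.12 → 1259 (rounded up).
Per-layer scan distance: 8790 / 0.27 → 32555.6 mm.
Scan time per layer = 32555.6 / 5070, so 6.4212 s.
Time per layer = 6.4212 + 8.16 = 14.5812 s.
Build time = 1259 × 14.5812 = 18357.7308 s = 5.10 hours.

5.10 hours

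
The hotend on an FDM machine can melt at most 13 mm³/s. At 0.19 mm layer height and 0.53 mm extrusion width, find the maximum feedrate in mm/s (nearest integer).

Extrusion cross-section = 0.19 × 0.53, so 0.1007 mm².
Max speed = 13 / 0.1007 = 129.10 ≈ 129 mm/s.

129 mm/s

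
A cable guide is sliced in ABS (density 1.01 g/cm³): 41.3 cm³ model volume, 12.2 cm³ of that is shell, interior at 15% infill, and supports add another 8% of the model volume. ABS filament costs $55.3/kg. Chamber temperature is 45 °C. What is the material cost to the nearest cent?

Interior volume = 41.3 − 12.2, so 29.1 cm³.
Deposited infill = 0.15 × 29.1, so 4.365 cm³.
Support = 0.08 × 41.3, so 3.304 cm³.
Total extruded = 12.2 + 4.365 + 3.304 = 19.869 cm³.
Mass = 19.869 × 1.01, so 20.06769 g.
Cost = 20.06769 g / 1000 × $55.3/kg = $1.11.

$1.11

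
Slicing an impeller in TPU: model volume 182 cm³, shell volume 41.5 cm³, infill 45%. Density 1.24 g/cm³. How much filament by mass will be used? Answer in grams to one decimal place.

129.9 g

Volume inside the shell = 182 − 41.5 = 140.5 cm³.
Infill volume: 0.45 × 140.5 → 63.225 cm³.
Total extruded = 41.5 + 63.225, so 104.725 cm³.
Mass: 104.725 × 1.24 → 129.859 g.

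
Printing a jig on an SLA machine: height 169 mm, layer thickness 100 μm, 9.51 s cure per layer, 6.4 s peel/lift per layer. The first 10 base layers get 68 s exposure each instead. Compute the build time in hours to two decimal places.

7.63 hours

Number of layers: 169 / 0.1 → 1690 (rounded up).
Burn-in layers = 10 × (68 + 6.4) = 744 s.
Regular layers: 1680 × (9.51 + 6.4) → 26728.8 s.
Sum: 744 + 26728.8 = 27472.8 s → 7.63 hours.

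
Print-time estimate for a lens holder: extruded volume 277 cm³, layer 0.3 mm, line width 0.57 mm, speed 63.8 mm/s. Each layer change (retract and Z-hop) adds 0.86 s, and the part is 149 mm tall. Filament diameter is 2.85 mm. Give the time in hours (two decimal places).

Extrusion cross-section = 0.3 × 0.57 = 0.171 mm².
Toolpath length = 277 cm³ / 0.171 mm² = 277000 / 0.171 = 1619883 mm.
Extrusion time: 1619883 / 63.8 → 25390 s.
Layers = ⌈149/0.3⌉ = 497.
Z-hop total: 497 × 0.86 → 427.42 s.
Total = 25390 + 427.42 = 25817.42 s = 7.17 hours.

7.17 hours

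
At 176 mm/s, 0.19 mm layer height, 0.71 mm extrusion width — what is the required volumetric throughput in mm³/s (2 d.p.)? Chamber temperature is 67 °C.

Extrusion cross-section: 0.19 × 0.71 → 0.1349 mm².
Q = v·A = 176 × 0.1349 = 23.74 mm³/s.

23.74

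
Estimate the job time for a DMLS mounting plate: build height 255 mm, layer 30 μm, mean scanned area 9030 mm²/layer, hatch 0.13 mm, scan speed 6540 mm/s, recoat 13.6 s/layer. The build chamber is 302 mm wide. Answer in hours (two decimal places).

Layer count = ceil(255 / 0.03) = 8500.
Per-layer scan distance = 9030 / 0.13 = 69461.5 mm.
Per-layer scan time = 69461.5 / 6540, so 10.621 s.
Time per layer: 10.621 + 13.6 → 24.221 s.
8500 layers × 24.221 s/layer = 205878.5 s, i.e. 57.19 hours.

57.19 hours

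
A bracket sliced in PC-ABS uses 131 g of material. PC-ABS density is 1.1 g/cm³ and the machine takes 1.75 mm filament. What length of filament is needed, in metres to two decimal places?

Volume = 131 g / 1.1 g·cm⁻³ = 119.0909 cm³ = 119090.9 mm³.
Filament cross-section = π × (1.75/2)² = 2.4053 mm².
Length = 119090.9 / 2.4053 = 49511.87 mm = 49.51 m.

49.51 m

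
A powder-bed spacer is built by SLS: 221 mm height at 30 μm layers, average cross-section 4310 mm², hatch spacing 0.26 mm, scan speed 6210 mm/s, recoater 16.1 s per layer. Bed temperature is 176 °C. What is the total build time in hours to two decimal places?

38.41 hours

Layer count = ceil(221 / 0.03) = 7367.
Scan path per layer = 4310 / 0.26 = 16576.9 mm.
Laser time per layer: 16576.9 / 6210 → 2.6694 s.
Per-layer time = 2.6694 + 16.1 = 18.7694 s.
7367 layers × 18.7694 s/layer = 138274.1698 s, i.e. 38.41 hours.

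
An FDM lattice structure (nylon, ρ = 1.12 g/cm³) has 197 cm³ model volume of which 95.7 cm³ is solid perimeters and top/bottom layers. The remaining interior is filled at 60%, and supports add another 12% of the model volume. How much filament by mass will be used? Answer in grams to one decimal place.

Interior volume = 197 − 95.7 = 101.3 cm³.
Infill deposited = 0.60 × 101.3, so 60.78 cm³.
Support: 0.12 × 197 → 23.64 cm³.
Total extruded = 95.7 + 60.78 + 23.64 = 180.12 cm³.
Mass = 180.12 × 1.12, so 201.7344 g.

201.7 g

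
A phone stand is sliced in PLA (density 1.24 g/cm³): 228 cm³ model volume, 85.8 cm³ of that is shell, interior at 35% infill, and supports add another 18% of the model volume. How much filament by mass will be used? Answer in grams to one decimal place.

219.0 g

Infill region: 228 − 85.8 → 142.2 cm³.
Infill volume = 0.35 × 142.2, so 49.77 cm³.
Support = 0.18 × 228 = 41.04 cm³.
Deposited volume = 85.8 + 49.77 + 41.04 = 176.61 cm³.
Mass = 176.61 × 1.24, so 218.9964 g.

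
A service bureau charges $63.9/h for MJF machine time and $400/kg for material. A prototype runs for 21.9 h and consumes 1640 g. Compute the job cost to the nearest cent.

Time charge = 63.9 × 21.9 = $1399.41.
Feedstock cost = 400 × 1640/1000 = $656.00.
Total = 1399.41 + 656.00 = $2055.41.

$2055.41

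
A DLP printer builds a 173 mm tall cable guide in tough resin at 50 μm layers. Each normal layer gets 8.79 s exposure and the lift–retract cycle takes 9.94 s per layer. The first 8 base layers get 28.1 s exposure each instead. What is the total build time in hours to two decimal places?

18.04 hours

Layer count = ceil(173 / 0.05) = 3460.
Burn-in layers = 8 × (28.1 + 9.94), so 304.32 s.
Normal layers: 3452 × (8.79 + 9.94) → 64655.96 s.
Total = 304.32 + 64655.96 = 64960.28 s = 18.04 hours.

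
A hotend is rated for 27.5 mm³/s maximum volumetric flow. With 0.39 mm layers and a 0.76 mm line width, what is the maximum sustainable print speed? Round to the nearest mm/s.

Bead cross-section = 0.39 × 0.76 = 0.2964 mm².
v_max = Q/A = 27.5/0.2964 = 92.78 mm/s → 93 mm/s.

93 mm/s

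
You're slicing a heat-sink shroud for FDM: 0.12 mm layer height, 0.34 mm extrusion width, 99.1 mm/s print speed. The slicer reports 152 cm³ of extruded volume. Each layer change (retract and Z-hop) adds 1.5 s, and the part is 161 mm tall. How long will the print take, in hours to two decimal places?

11.00 hours

Line area: 0.12 × 0.34 → 0.0408 mm².
Total extruded path = 152000/0.0408 = 3725490.2 mm.
Time extruding: 3725490.2 / 99.1 → 37593.2 s.
Layers = ⌈161/0.12⌉ = 1342.
Z-hop total: 1342 × 1.5 → 2013 s.
Altogether 37593.2 + 2013 = 39606.2 s, i.e. 11.00 hours.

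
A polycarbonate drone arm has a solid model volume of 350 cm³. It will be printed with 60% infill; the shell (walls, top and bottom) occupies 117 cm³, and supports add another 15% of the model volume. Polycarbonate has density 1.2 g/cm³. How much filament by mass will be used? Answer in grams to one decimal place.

Infill region = 350 − 117 = 233 cm³.
Infill deposited: 0.60 × 233 → 139.8 cm³.
Support = 0.15 × 350, so 52.5 cm³.
Total printed volume = 117 + 139.8 + 52.5, so 309.3 cm³.
Mass = 309.3 × 1.2 = 371.16 g.

371.2 g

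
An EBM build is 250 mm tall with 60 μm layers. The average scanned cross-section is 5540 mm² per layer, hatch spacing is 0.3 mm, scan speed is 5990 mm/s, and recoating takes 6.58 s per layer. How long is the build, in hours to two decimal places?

11.18 hours

Number of layers: 250 / 0.06 → 4167 (rounded up).
Hatch length per layer: 5540 / 0.3 → 18466.7 mm.
Scan time per layer = 18466.7 / 5990 = 3.0829 s.
Per-layer time = 3.0829 + 6.58 = 9.6629 s.
Build time = 4167 × 9.6629 = 40265.3043 s = 11.18 hours.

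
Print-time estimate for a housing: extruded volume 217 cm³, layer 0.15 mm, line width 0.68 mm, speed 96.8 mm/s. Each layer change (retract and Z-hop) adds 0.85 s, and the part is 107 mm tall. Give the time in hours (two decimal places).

6.27 hours

Bead cross-section = 0.15 × 0.68, so 0.102 mm².
Total extruded path = 217000/0.102 = 2127451 mm.
Print-move time = 2127451 / 96.8 = 21977.8 s.
Layers = ⌈107/0.15⌉ = 714.
Non-print overhead = 714 × 0.85 = 606.9 s.
Total = 21977.8 + 606.9 = 22584.7 s = 6.27 hours.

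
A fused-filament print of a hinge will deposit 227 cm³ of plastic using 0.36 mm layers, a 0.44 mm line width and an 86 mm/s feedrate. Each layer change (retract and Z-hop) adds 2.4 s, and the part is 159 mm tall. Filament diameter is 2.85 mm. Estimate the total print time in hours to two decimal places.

Extrusion cross-section: 0.36 × 0.44 → 0.1584 mm².
Toolpath length = 227 cm³ / 0.1584 mm² = 227000 / 0.1584 = 1433080.8 mm.
Print-move time: 1433080.8 / 86 → 16663.7 s.
Layers = ⌈159/0.36⌉ = 442.
Layer-change overhead = 442 × 2.4, so 1060.8 s.
Total = 16663.7 + 1060.8 = 17724.5 s = 4.92 hours.

4.92 hours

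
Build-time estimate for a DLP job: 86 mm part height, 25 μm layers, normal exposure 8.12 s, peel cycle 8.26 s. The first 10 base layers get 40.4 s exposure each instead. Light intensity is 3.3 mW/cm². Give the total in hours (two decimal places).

Layers = ⌈86/0.025⌉ = 3440.
Bottom layers: 10 × (40.4 + 8.26) → 486.6 s.
Remaining layers = 3430 × (8.12 + 8.26), so 56183.4 s.
Total = 486.6 + 56183.4 = 56670 s = 15.74 hours.

15.74 hours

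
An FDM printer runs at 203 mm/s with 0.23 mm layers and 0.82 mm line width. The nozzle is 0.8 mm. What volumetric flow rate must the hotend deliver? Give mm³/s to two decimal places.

Extrusion cross-section: 0.23 × 0.82 → 0.1886 mm².
Volumetric flow = 203 × 0.1886 = 38.29 mm³/s.

38.29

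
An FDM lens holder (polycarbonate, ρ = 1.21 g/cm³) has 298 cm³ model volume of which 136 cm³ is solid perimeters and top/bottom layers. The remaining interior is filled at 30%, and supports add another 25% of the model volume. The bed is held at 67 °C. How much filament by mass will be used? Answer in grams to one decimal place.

Interior volume: 298 − 136 → 162 cm³.
Infill volume = 0.30 × 162 = 48.6 cm³.
Support: 0.25 × 298 → 74.5 cm³.
Deposited volume = 136 + 48.6 + 74.5 = 259.1 cm³.
Mass = 259.1 × 1.21 = 313.511 g.

313.5 g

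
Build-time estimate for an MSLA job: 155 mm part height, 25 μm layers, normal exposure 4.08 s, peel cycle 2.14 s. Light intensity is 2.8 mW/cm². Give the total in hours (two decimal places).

10.71 hours

Layer count = ceil(155 / 0.025) = 6200.
Cycle time = 4.08 + 2.14 = 6.22 s.
Build time: 6200 × 6.22 s = 38564 s, i.e. 10.71 hours.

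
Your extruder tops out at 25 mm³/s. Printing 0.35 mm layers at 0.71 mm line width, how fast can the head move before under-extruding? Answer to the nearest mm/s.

Bead cross-section: 0.35 × 0.71 → 0.2485 mm².
Max speed = 25 / 0.2485 = 100.60 ≈ 101 mm/s.

101 mm/s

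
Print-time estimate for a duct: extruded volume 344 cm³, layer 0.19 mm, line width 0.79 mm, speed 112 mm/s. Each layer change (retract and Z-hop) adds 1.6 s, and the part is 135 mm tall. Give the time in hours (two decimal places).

6.00 hours

Bead cross-section = 0.19 × 0.79 = 0.1501 mm².
Path length: 344000 mm³ / 0.1501 mm² → 2291805.5 mm.
Time extruding = 2291805.5 / 112, so 20462.5 s.
Number of layers: 135 / 0.19 → 711 (rounded up).
Layer-change overhead = 711 × 1.6, so 1137.6 s.
Total = 20462.5 + 1137.6 = 21600.1 s = 6.00 hours.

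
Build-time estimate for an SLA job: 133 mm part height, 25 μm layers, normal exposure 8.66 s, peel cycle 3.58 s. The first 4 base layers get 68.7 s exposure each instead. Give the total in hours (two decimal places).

Layers = ⌈133/0.025⌉ = 5320.
Base layers = 4 × (68.7 + 3.58) = 289.12 s.
Regular layers = 5316 × (8.66 + 3.58), so 65067.84 s.
Sum: 289.12 + 65067.84 = 65356.96 s → 18.15 hours.

18.15 hours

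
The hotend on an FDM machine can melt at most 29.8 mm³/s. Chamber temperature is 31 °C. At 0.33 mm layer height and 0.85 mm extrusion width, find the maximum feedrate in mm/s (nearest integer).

106 mm/s

Bead cross-section = 0.33 × 0.85 = 0.2805 mm².
Max speed = 29.8 / 0.2805 = 106.24 ≈ 106 mm/s.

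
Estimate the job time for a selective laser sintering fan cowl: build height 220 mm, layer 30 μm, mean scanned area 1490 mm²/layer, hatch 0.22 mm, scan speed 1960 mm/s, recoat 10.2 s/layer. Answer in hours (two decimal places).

Layers = ⌈220/0.03⌉ = 7334.
Scan path per layer = 1490 / 0.22, so 6772.7 mm.
Scan time per layer: 6772.7 / 1960 → 3.4555 s.
Time per layer: 3.4555 + 10.2 → 13.6555 s.
7334 layers × 13.6555 s/layer = 100149.437 s, i.e. 27.82 hours.

27.82 hours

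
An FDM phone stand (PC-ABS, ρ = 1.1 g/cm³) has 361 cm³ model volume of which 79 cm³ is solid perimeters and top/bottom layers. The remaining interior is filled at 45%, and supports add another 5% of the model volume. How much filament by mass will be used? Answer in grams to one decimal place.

246.3 g

Interior volume: 361 − 79 → 282 cm³.
Infill volume = 0.45 × 282 = 126.9 cm³.
Support: 0.05 × 361 → 18.05 cm³.
Deposited volume = 79 + 126.9 + 18.05, so 223.95 cm³.
Mass = 223.95 × 1.1, so 246.345 g.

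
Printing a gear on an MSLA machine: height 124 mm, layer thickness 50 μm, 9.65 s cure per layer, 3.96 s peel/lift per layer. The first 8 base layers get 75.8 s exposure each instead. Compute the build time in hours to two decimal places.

Number of layers: 124 / 0.05 → 2480 (rounded up).
Bottom layers = 8 × (75.8 + 3.96), so 638.08 s.
Normal layers = 2472 × (9.65 + 3.96), so 33643.92 s.
Total = 638.08 + 33643.92 = 34282 s = 9.52 hours.

9.52 hours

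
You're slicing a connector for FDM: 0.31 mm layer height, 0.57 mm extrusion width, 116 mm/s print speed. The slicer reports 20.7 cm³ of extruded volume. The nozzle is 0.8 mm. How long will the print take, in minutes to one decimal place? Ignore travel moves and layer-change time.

Line area = 0.31 × 0.57 = 0.1767 mm².
Total extruded path = 20700/0.1767 = 117147.7 mm.
Time extruding = 117147.7 / 116 = 1009.9 s.
In the requested units: 1009.9 s = 16.8 minutes.

16.8 minutes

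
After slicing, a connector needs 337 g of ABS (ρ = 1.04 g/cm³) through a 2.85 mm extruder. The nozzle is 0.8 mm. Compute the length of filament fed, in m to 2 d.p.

50.79 m

Volume = 337 g / 1.04 g·cm⁻³ = 324.0385 cm³ = 324038.5 mm³.
Cross-section of 2.85 mm filament: π·(2.85/2)² = 6.3794 mm².
L = V/A = 324038.5/6.3794 = 50794.51 mm → 50.79 m.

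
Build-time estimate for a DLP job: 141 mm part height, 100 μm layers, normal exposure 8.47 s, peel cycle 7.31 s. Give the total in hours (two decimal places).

6.18 hours

Number of layers: 141 / 0.1 → 1410 (rounded up).
Cycle time = 8.47 + 7.31, so 15.78 s.
Build time: 1410 × 15.78 s = 22249.8 s, i.e. 6.18 hours.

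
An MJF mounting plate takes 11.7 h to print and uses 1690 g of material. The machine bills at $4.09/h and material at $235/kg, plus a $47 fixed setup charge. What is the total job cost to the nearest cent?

Machine cost: 4.09 × 11.7 → $47.853.
Material charge: 235 × 1690/1000 → $397.15.
Total = 47.853 + 397.15 + 47 = 492.003 ≈ $492.00.

$492.00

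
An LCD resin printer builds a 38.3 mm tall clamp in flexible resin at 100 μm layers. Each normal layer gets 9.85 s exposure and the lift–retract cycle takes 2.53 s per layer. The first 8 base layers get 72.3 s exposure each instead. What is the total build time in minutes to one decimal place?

Layers = ⌈38.3/0.1⌉ = 383.
Base layers: 8 × (72.3 + 2.53) → 598.64 s.
Remaining layers = 375 × (9.85 + 2.53) = 4642.5 s.
Sum: 598.64 + 4642.5 = 5241.14 s → 87.4 minutes.

87.4 minutes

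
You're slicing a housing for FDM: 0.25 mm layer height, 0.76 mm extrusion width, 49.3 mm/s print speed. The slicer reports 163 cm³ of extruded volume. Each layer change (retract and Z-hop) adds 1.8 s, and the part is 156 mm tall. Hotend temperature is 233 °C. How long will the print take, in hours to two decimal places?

Line area = 0.25 × 0.76 = 0.19 mm².
Toolpath length = 163 cm³ / 0.19 mm² = 163000 / 0.19 = 857894.7 mm.
Print-move time = 857894.7 / 49.3 = 17401.5 s.
Layers = ⌈156/0.25⌉ = 624.
Non-print overhead: 624 × 1.8 → 1123.2 s.
Total = 17401.5 + 1123.2 = 18524.7 s = 5.15 hours.

5.15 hours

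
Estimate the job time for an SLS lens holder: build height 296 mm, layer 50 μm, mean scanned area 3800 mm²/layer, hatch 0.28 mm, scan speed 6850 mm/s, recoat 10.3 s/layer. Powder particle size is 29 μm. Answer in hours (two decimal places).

Number of layers: 296 / 0.05 → 5920 (rounded up).
Scan path per layer = 3800 / 0.28, so 13571.4 mm.
Laser time per layer = 13571.4 / 6850, so 1.9812 s.
Time per layer = 1.9812 + 10.3 = 12.2812 s.
Total: 5920 × 12.2812 s = 72704.704 s → 20.20 hours.

20.20 hours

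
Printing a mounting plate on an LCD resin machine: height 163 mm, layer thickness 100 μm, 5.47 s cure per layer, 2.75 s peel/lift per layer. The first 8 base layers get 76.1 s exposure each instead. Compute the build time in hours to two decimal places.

Number of layers: 163 / 0.1 → 1630 (rounded up).
Burn-in layers: 8 × (76.1 + 2.75) → 630.8 s.
Remaining layers = 1622 × (5.47 + 2.75) = 13332.84 s.
Sum: 630.8 + 13332.84 = 13963.64 s → 3.88 hours.

3.88 hours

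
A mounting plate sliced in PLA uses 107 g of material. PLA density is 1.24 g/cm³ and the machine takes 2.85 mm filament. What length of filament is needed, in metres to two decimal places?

13.53 m

Volume = 107 g / 1.24 g·cm⁻³ = 86.2903 cm³ = 86290.3 mm³.
A = π r² = π × 1.425² = 6.3794 mm².
Length = 86290.3 / 6.3794 = 13526.4 mm = 13.53 m.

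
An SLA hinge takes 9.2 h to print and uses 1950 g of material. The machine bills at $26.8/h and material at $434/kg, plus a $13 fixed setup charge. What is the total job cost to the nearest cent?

Machine-time cost = 26.8 × 9.2 = $246.56.
Material cost = 434 × 1950/1000, so $846.30.
Total = 246.56 + 846.30 + 13 = $1105.86.

$1105.86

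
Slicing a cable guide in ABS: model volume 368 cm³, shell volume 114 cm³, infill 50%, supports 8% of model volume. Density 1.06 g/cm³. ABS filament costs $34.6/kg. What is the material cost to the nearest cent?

$9.92

Volume inside the shell: 368 − 114 → 254 cm³.
Deposited infill: 0.50 × 254 → 127 cm³.
Support = 0.08 × 368, so 29.44 cm³.
Deposited volume: 114 + 127 + 29.44 → 270.44 cm³.
Mass = 270.44 × 1.06 = 286.6664 g.
Cost = 286.6664 g / 1000 × $34.6/kg = $9.92.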